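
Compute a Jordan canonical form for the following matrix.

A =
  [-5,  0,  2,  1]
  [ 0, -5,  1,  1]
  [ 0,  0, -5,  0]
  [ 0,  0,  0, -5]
J_2(-5) ⊕ J_2(-5)

The characteristic polynomial is
  det(x·I − A) = x^4 + 20*x^3 + 150*x^2 + 500*x + 625 = (x + 5)^4

Eigenvalues and multiplicities (the geometric multiplicity of λ is n − rank(A − λI), which equals the number of Jordan blocks for λ):
  λ = -5: algebraic multiplicity = 4, geometric multiplicity = 2

Determining the block sizes for each eigenvalue:
  λ = -5: with am = 4 and gm = 2, the partition is not yet determined (e.g. several partitions of 4 into 2 parts exist). Let N = A − (-5)·I. Computing rank(N^1) = 2, rank(N^2) = 0; the number of blocks of size ≥ j is rank(N^{j−1}) − rank(N^j), giving [2, 2]. So we have 2 block(s) of size 2 → block sizes [2, 2]

Assembling the blocks gives a Jordan form
J =
  [-5,  1,  0,  0]
  [ 0, -5,  0,  0]
  [ 0,  0, -5,  1]
  [ 0,  0,  0, -5]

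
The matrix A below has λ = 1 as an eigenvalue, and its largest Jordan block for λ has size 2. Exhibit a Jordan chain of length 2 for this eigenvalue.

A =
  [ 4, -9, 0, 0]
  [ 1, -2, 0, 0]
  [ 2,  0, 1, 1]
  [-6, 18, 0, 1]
A Jordan chain for λ = 1 of length 2:
v_1 = (3, 1, 2, -6)ᵀ
v_2 = (1, 0, 0, 0)ᵀ

Let N = A − (1)·I. We want v_2 with N^2 v_2 = 0 but N^1 v_2 ≠ 0; then v_{j-1} := N · v_j for j = 2, …, 2.

Pick v_2 = (1, 0, 0, 0)ᵀ.
Then v_1 = N · v_2 = (3, 1, 2, -6)ᵀ.

Sanity check: (A − (1)·I) v_1 = (0, 0, 0, 0)ᵀ = 0. ✓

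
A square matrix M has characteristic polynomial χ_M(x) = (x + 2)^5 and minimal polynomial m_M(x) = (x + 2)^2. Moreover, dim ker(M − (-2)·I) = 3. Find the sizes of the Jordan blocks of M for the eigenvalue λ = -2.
Block sizes for λ = -2: [2, 2, 1]

Step 1 — from the characteristic polynomial, algebraic multiplicity of λ = -2 is 5. From dim ker(M − (-2)·I) = 3, there are exactly 3 Jordan blocks for λ = -2.
Step 2 — from the minimal polynomial, the factor (x + 2)^2 tells us the largest block for λ = -2 has size 2.
Step 3 — with total size 5, 3 blocks, and largest block 2, the block sizes (in nonincreasing order) are [2, 2, 1].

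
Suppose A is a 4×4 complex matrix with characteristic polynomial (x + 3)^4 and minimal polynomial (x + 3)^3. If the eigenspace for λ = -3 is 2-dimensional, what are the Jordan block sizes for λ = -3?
Block sizes for λ = -3: [3, 1]

Step 1 — from the characteristic polynomial, algebraic multiplicity of λ = -3 is 4. From dim ker(A − (-3)·I) = 2, there are exactly 2 Jordan blocks for λ = -3.
Step 2 — from the minimal polynomial, the factor (x + 3)^3 tells us the largest block for λ = -3 has size 3.
Step 3 — with total size 4, 2 blocks, and largest block 3, the block sizes (in nonincreasing order) are [3, 1].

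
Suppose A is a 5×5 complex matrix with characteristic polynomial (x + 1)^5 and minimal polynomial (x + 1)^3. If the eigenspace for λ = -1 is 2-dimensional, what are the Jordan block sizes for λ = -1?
Block sizes for λ = -1: [3, 2]

Step 1 — from the characteristic polynomial, algebraic multiplicity of λ = -1 is 5. From dim ker(A − (-1)·I) = 2, there are exactly 2 Jordan blocks for λ = -1.
Step 2 — from the minimal polynomial, the factor (x + 1)^3 tells us the largest block for λ = -1 has size 3.
Step 3 — with total size 5, 2 blocks, and largest block 3, the block sizes (in nonincreasing order) are [3, 2].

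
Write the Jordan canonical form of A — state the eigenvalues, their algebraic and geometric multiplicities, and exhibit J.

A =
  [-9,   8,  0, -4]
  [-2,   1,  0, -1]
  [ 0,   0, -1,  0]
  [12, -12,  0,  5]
J_2(-1) ⊕ J_1(-1) ⊕ J_1(-1)

The characteristic polynomial is
  det(x·I − A) = x^4 + 4*x^3 + 6*x^2 + 4*x + 1 = (x + 1)^4

Eigenvalues and multiplicities (the geometric multiplicity of λ is n − rank(A − λI), which equals the number of Jordan blocks for λ):
  λ = -1: algebraic multiplicity = 4, geometric multiplicity = 3

Determining the block sizes for each eigenvalue:
  λ = -1: 3 blocks summing to 4 forces exactly one block of size 2 and the rest size 1 → block sizes [2, 1, 1]

Assembling the blocks gives a Jordan form
J =
  [-1,  1,  0,  0]
  [ 0, -1,  0,  0]
  [ 0,  0, -1,  0]
  [ 0,  0,  0, -1]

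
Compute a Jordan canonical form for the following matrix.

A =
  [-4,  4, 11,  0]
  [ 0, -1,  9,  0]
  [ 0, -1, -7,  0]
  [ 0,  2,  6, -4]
J_3(-4) ⊕ J_1(-4)

The characteristic polynomial is
  det(x·I − A) = x^4 + 16*x^3 + 96*x^2 + 256*x + 256 = (x + 4)^4

Eigenvalues and multiplicities (the geometric multiplicity of λ is n − rank(A − λI), which equals the number of Jordan blocks for λ):
  λ = -4: algebraic multiplicity = 4, geometric multiplicity = 2

Determining the block sizes for each eigenvalue:
  λ = -4: with am = 4 and gm = 2, the partition is not yet determined (e.g. several partitions of 4 into 2 parts exist). Let N = A − (-4)·I. Computing rank(N^1) = 2, rank(N^2) = 1, rank(N^3) = 0; the number of blocks of size ≥ j is rank(N^{j−1}) − rank(N^j), giving [2, 1, 1]. So we have 1 block(s) of size 3, 1 block(s) of size 1 → block sizes [3, 1]

Assembling the blocks gives a Jordan form
J =
  [-4,  1,  0,  0]
  [ 0, -4,  1,  0]
  [ 0,  0, -4,  0]
  [ 0,  0,  0, -4]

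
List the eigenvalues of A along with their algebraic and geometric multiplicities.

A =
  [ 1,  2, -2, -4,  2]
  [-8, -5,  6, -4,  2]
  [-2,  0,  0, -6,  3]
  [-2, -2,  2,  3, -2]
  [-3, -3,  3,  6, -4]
λ = -1: alg = 5, geom = 3

Step 1 — factor the characteristic polynomial to read off the algebraic multiplicities:
  χ_A(x) = (x + 1)^5

Step 2 — compute geometric multiplicities via the rank-nullity identity g(λ) = n − rank(A − λI):
  rank(A − (-1)·I) = 2, so dim ker(A − (-1)·I) = n − 2 = 3

Summary:
  λ = -1: algebraic multiplicity = 5, geometric multiplicity = 3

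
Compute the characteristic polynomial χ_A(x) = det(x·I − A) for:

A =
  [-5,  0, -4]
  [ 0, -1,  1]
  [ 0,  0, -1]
x^3 + 7*x^2 + 11*x + 5

Expanding det(x·I − A) (e.g. by cofactor expansion or by noting that A is similar to its Jordan form J, which has the same characteristic polynomial as A) gives
  χ_A(x) = x^3 + 7*x^2 + 11*x + 5
which factors as (x + 1)^2*(x + 5). The eigenvalues (with algebraic multiplicities) are λ = -5 with multiplicity 1, λ = -1 with multiplicity 2.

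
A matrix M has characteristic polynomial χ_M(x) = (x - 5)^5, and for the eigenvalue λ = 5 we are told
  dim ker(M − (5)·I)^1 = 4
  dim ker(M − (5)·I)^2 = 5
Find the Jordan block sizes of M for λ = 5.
Block sizes for λ = 5: [2, 1, 1, 1]

From the dimensions of kernels of powers, the number of Jordan blocks of size at least j is d_j − d_{j−1} where d_j = dim ker(N^j) (with d_0 = 0). Computing the differences gives [4, 1].
The number of blocks of size exactly k is (#blocks of size ≥ k) − (#blocks of size ≥ k + 1), so the partition is: 3 block(s) of size 1, 1 block(s) of size 2.
In nonincreasing order the block sizes are [2, 1, 1, 1].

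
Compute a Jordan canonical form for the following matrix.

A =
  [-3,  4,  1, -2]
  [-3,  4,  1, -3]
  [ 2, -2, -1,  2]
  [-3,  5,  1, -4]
J_3(-1) ⊕ J_1(-1)

The characteristic polynomial is
  det(x·I − A) = x^4 + 4*x^3 + 6*x^2 + 4*x + 1 = (x + 1)^4

Eigenvalues and multiplicities (the geometric multiplicity of λ is n − rank(A − λI), which equals the number of Jordan blocks for λ):
  λ = -1: algebraic multiplicity = 4, geometric multiplicity = 2

Determining the block sizes for each eigenvalue:
  λ = -1: with am = 4 and gm = 2, the partition is not yet determined (e.g. several partitions of 4 into 2 parts exist). Let N = A − (-1)·I. Computing rank(N^1) = 2, rank(N^2) = 1, rank(N^3) = 0; the number of blocks of size ≥ j is rank(N^{j−1}) − rank(N^j), giving [2, 1, 1]. So we have 1 block(s) of size 3, 1 block(s) of size 1 → block sizes [3, 1]

Assembling the blocks gives a Jordan form
J =
  [-1,  1,  0,  0]
  [ 0, -1,  1,  0]
  [ 0,  0, -1,  0]
  [ 0,  0,  0, -1]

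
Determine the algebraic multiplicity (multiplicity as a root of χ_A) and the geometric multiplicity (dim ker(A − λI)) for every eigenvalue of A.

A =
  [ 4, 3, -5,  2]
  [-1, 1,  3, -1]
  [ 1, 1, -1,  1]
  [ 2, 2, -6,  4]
λ = 2: alg = 4, geom = 2

Step 1 — factor the characteristic polynomial to read off the algebraic multiplicities:
  χ_A(x) = (x - 2)^4

Step 2 — compute geometric multiplicities via the rank-nullity identity g(λ) = n − rank(A − λI):
  rank(A − (2)·I) = 2, so dim ker(A − (2)·I) = n − 2 = 2

Summary:
  λ = 2: algebraic multiplicity = 4, geometric multiplicity = 2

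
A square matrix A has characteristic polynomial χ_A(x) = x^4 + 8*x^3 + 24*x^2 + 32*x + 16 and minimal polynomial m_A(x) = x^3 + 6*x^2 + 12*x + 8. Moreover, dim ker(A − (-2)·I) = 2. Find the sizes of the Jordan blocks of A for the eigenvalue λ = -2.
Block sizes for λ = -2: [3, 1]

Step 1 — from the characteristic polynomial, algebraic multiplicity of λ = -2 is 4. From dim ker(A − (-2)·I) = 2, there are exactly 2 Jordan blocks for λ = -2.
Step 2 — from the minimal polynomial, the factor (x + 2)^3 tells us the largest block for λ = -2 has size 3.
Step 3 — with total size 4, 2 blocks, and largest block 3, the block sizes (in nonincreasing order) are [3, 1].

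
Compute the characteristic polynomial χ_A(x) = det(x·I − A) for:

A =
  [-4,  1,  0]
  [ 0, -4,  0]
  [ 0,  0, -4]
x^3 + 12*x^2 + 48*x + 64

Expanding det(x·I − A) (e.g. by cofactor expansion or by noting that A is similar to its Jordan form J, which has the same characteristic polynomial as A) gives
  χ_A(x) = x^3 + 12*x^2 + 48*x + 64
which factors as (x + 4)^3. The eigenvalues (with algebraic multiplicities) are λ = -4 with multiplicity 3.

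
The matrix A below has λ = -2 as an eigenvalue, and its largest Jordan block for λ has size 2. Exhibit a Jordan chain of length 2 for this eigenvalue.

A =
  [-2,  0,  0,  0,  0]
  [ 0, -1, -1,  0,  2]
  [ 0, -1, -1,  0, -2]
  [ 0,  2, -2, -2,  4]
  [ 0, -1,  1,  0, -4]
A Jordan chain for λ = -2 of length 2:
v_1 = (0, 1, -1, 2, -1)ᵀ
v_2 = (0, 1, 0, 0, 0)ᵀ

Let N = A − (-2)·I. We want v_2 with N^2 v_2 = 0 but N^1 v_2 ≠ 0; then v_{j-1} := N · v_j for j = 2, …, 2.

Pick v_2 = (0, 1, 0, 0, 0)ᵀ.
Then v_1 = N · v_2 = (0, 1, -1, 2, -1)ᵀ.

Sanity check: (A − (-2)·I) v_1 = (0, 0, 0, 0, 0)ᵀ = 0. ✓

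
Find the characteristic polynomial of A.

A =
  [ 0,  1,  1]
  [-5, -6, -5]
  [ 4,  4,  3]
x^3 + 3*x^2 + 3*x + 1

Expanding det(x·I − A) (e.g. by cofactor expansion or by noting that A is similar to its Jordan form J, which has the same characteristic polynomial as A) gives
  χ_A(x) = x^3 + 3*x^2 + 3*x + 1
which factors as (x + 1)^3. The eigenvalues (with algebraic multiplicities) are λ = -1 with multiplicity 3.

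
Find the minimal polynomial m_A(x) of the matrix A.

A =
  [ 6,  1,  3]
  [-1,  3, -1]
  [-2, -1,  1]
x^3 - 10*x^2 + 33*x - 36

The characteristic polynomial is χ_A(x) = (x - 4)*(x - 3)^2, so the eigenvalues are known. The minimal polynomial is
  m_A(x) = Π_λ (x − λ)^{k_λ}
where k_λ is the size of the *largest* Jordan block for λ (equivalently, the smallest k with (A − λI)^k v = 0 for every generalised eigenvector v of λ).

  λ = 3: largest Jordan block has size 2, contributing (x − 3)^2
  λ = 4: largest Jordan block has size 1, contributing (x − 4)

So m_A(x) = (x - 4)*(x - 3)^2 = x^3 - 10*x^2 + 33*x - 36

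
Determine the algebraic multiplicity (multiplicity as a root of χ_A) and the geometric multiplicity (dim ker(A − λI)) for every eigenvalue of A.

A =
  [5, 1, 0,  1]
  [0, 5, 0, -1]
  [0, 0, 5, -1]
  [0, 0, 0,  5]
λ = 5: alg = 4, geom = 2

Step 1 — factor the characteristic polynomial to read off the algebraic multiplicities:
  χ_A(x) = (x - 5)^4

Step 2 — compute geometric multiplicities via the rank-nullity identity g(λ) = n − rank(A − λI):
  rank(A − (5)·I) = 2, so dim ker(A − (5)·I) = n − 2 = 2

Summary:
  λ = 5: algebraic multiplicity = 4, geometric multiplicity = 2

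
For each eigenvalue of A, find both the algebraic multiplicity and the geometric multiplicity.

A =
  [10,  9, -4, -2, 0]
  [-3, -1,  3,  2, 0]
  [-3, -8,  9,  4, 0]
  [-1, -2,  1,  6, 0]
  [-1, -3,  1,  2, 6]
λ = 6: alg = 5, geom = 3

Step 1 — factor the characteristic polynomial to read off the algebraic multiplicities:
  χ_A(x) = (x - 6)^5

Step 2 — compute geometric multiplicities via the rank-nullity identity g(λ) = n − rank(A − λI):
  rank(A − (6)·I) = 2, so dim ker(A − (6)·I) = n − 2 = 3

Summary:
  λ = 6: algebraic multiplicity = 5, geometric multiplicity = 3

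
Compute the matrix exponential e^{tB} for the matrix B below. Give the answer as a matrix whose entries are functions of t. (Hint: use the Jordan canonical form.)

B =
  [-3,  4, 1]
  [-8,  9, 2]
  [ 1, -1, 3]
e^{tB} =
  [-t*exp(4*t) - exp(4*t) + 2*exp(t), t*exp(4*t) + exp(4*t) - exp(t), t*exp(4*t)]
  [-2*t*exp(4*t) - 2*exp(4*t) + 2*exp(t), 2*t*exp(4*t) + 2*exp(4*t) - exp(t), 2*t*exp(4*t)]
  [t*exp(4*t), -t*exp(4*t), -t*exp(4*t) + exp(4*t)]

Strategy: write B = P · J · P⁻¹ where J is a Jordan canonical form, so e^{tB} = P · e^{tJ} · P⁻¹, and e^{tJ} can be computed block-by-block.

B has Jordan form
J =
  [1, 0, 0]
  [0, 4, 1]
  [0, 0, 4]
(up to reordering of blocks).

Per-block formulas:
  For a 2×2 Jordan block J_2(4): exp(t · J_2(4)) = e^(4t)·(I + t·N), where N is the 2×2 nilpotent shift.
  For a 1×1 block at λ = 1: exp(t · [1]) = [e^(1t)].

After assembling e^{tJ} and conjugating by P, we get:

e^{tB} =
  [-t*exp(4*t) - exp(4*t) + 2*exp(t), t*exp(4*t) + exp(4*t) - exp(t), t*exp(4*t)]
  [-2*t*exp(4*t) - 2*exp(4*t) + 2*exp(t), 2*t*exp(4*t) + 2*exp(4*t) - exp(t), 2*t*exp(4*t)]
  [t*exp(4*t), -t*exp(4*t), -t*exp(4*t) + exp(4*t)]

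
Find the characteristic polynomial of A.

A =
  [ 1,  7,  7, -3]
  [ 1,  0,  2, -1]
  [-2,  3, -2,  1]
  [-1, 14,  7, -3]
x^4 + 4*x^3 + 6*x^2 + 4*x + 1

Expanding det(x·I − A) (e.g. by cofactor expansion or by noting that A is similar to its Jordan form J, which has the same characteristic polynomial as A) gives
  χ_A(x) = x^4 + 4*x^3 + 6*x^2 + 4*x + 1
which factors as (x + 1)^4. The eigenvalues (with algebraic multiplicities) are λ = -1 with multiplicity 4.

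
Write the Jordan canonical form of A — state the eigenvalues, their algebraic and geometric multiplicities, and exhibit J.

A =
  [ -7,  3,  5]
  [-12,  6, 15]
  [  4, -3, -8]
J_2(-3) ⊕ J_1(-3)

The characteristic polynomial is
  det(x·I − A) = x^3 + 9*x^2 + 27*x + 27 = (x + 3)^3

Eigenvalues and multiplicities (the geometric multiplicity of λ is n − rank(A − λI), which equals the number of Jordan blocks for λ):
  λ = -3: algebraic multiplicity = 3, geometric multiplicity = 2

Determining the block sizes for each eigenvalue:
  λ = -3: 2 blocks summing to 3 forces exactly one block of size 2 and the rest size 1 → block sizes [2, 1]

Assembling the blocks gives a Jordan form
J =
  [-3,  1,  0]
  [ 0, -3,  0]
  [ 0,  0, -3]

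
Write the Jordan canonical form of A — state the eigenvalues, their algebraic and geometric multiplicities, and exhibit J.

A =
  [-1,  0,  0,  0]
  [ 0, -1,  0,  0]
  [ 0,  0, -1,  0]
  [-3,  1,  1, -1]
J_2(-1) ⊕ J_1(-1) ⊕ J_1(-1)

The characteristic polynomial is
  det(x·I − A) = x^4 + 4*x^3 + 6*x^2 + 4*x + 1 = (x + 1)^4

Eigenvalues and multiplicities (the geometric multiplicity of λ is n − rank(A − λI), which equals the number of Jordan blocks for λ):
  λ = -1: algebraic multiplicity = 4, geometric multiplicity = 3

Determining the block sizes for each eigenvalue:
  λ = -1: 3 blocks summing to 4 forces exactly one block of size 2 and the rest size 1 → block sizes [2, 1, 1]

Assembling the blocks gives a Jordan form
J =
  [-1,  1,  0,  0]
  [ 0, -1,  0,  0]
  [ 0,  0, -1,  0]
  [ 0,  0,  0, -1]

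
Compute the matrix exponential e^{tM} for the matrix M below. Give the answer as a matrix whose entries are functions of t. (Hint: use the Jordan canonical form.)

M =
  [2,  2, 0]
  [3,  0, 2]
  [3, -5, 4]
e^{tM} =
  [3*t^2*exp(2*t) + exp(2*t), -2*t^2*exp(2*t) + 2*t*exp(2*t), 2*t^2*exp(2*t)]
  [3*t*exp(2*t), -2*t*exp(2*t) + exp(2*t), 2*t*exp(2*t)]
  [-9*t^2*exp(2*t)/2 + 3*t*exp(2*t), 3*t^2*exp(2*t) - 5*t*exp(2*t), -3*t^2*exp(2*t) + 2*t*exp(2*t) + exp(2*t)]

Strategy: write M = P · J · P⁻¹ where J is a Jordan canonical form, so e^{tM} = P · e^{tJ} · P⁻¹, and e^{tJ} can be computed block-by-block.

M has Jordan form
J =
  [2, 1, 0]
  [0, 2, 1]
  [0, 0, 2]
(up to reordering of blocks).

Per-block formulas:
  For a 3×3 Jordan block J_3(2): exp(t · J_3(2)) = e^(2t)·(I + t·N + (t^2/2)·N^2), where N is the 3×3 nilpotent shift.

After assembling e^{tJ} and conjugating by P, we get:

e^{tM} =
  [3*t^2*exp(2*t) + exp(2*t), -2*t^2*exp(2*t) + 2*t*exp(2*t), 2*t^2*exp(2*t)]
  [3*t*exp(2*t), -2*t*exp(2*t) + exp(2*t), 2*t*exp(2*t)]
  [-9*t^2*exp(2*t)/2 + 3*t*exp(2*t), 3*t^2*exp(2*t) - 5*t*exp(2*t), -3*t^2*exp(2*t) + 2*t*exp(2*t) + exp(2*t)]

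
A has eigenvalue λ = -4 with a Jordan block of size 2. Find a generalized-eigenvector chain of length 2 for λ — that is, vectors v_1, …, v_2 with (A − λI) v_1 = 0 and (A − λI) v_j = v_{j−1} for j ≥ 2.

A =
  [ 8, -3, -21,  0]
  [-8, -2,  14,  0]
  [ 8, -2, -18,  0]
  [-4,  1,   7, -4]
A Jordan chain for λ = -4 of length 2:
v_1 = (12, -8, 8, -4)ᵀ
v_2 = (1, 0, 0, 0)ᵀ

Let N = A − (-4)·I. We want v_2 with N^2 v_2 = 0 but N^1 v_2 ≠ 0; then v_{j-1} := N · v_j for j = 2, …, 2.

Pick v_2 = (1, 0, 0, 0)ᵀ.
Then v_1 = N · v_2 = (12, -8, 8, -4)ᵀ.

Sanity check: (A − (-4)·I) v_1 = (0, 0, 0, 0)ᵀ = 0. ✓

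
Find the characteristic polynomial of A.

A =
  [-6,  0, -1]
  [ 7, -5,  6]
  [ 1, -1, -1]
x^3 + 12*x^2 + 48*x + 64

Expanding det(x·I − A) (e.g. by cofactor expansion or by noting that A is similar to its Jordan form J, which has the same characteristic polynomial as A) gives
  χ_A(x) = x^3 + 12*x^2 + 48*x + 64
which factors as (x + 4)^3. The eigenvalues (with algebraic multiplicities) are λ = -4 with multiplicity 3.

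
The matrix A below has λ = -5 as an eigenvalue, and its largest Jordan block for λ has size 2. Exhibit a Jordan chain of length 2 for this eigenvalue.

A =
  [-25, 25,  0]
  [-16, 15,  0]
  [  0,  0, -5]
A Jordan chain for λ = -5 of length 2:
v_1 = (-20, -16, 0)ᵀ
v_2 = (1, 0, 0)ᵀ

Let N = A − (-5)·I. We want v_2 with N^2 v_2 = 0 but N^1 v_2 ≠ 0; then v_{j-1} := N · v_j for j = 2, …, 2.

Pick v_2 = (1, 0, 0)ᵀ.
Then v_1 = N · v_2 = (-20, -16, 0)ᵀ.

Sanity check: (A − (-5)·I) v_1 = (0, 0, 0)ᵀ = 0. ✓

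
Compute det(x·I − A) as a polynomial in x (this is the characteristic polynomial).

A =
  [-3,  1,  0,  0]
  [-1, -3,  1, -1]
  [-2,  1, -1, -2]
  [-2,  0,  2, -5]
x^4 + 12*x^3 + 54*x^2 + 108*x + 81

Expanding det(x·I − A) (e.g. by cofactor expansion or by noting that A is similar to its Jordan form J, which has the same characteristic polynomial as A) gives
  χ_A(x) = x^4 + 12*x^3 + 54*x^2 + 108*x + 81
which factors as (x + 3)^4. The eigenvalues (with algebraic multiplicities) are λ = -3 with multiplicity 4.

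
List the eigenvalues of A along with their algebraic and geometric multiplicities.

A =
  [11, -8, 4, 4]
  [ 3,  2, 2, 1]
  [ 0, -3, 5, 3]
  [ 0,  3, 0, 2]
λ = 5: alg = 4, geom = 2

Step 1 — factor the characteristic polynomial to read off the algebraic multiplicities:
  χ_A(x) = (x - 5)^4

Step 2 — compute geometric multiplicities via the rank-nullity identity g(λ) = n − rank(A − λI):
  rank(A − (5)·I) = 2, so dim ker(A − (5)·I) = n − 2 = 2

Summary:
  λ = 5: algebraic multiplicity = 4, geometric multiplicity = 2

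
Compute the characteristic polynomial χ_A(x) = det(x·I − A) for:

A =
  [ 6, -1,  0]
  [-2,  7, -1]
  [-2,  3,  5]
x^3 - 18*x^2 + 108*x - 216

Expanding det(x·I − A) (e.g. by cofactor expansion or by noting that A is similar to its Jordan form J, which has the same characteristic polynomial as A) gives
  χ_A(x) = x^3 - 18*x^2 + 108*x - 216
which factors as (x - 6)^3. The eigenvalues (with algebraic multiplicities) are λ = 6 with multiplicity 3.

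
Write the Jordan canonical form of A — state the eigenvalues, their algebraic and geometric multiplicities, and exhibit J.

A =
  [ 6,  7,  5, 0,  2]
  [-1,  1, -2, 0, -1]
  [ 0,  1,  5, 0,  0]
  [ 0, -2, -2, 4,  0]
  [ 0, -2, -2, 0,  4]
J_3(4) ⊕ J_1(4) ⊕ J_1(4)

The characteristic polynomial is
  det(x·I − A) = x^5 - 20*x^4 + 160*x^3 - 640*x^2 + 1280*x - 1024 = (x - 4)^5

Eigenvalues and multiplicities (the geometric multiplicity of λ is n − rank(A − λI), which equals the number of Jordan blocks for λ):
  λ = 4: algebraic multiplicity = 5, geometric multiplicity = 3

Determining the block sizes for each eigenvalue:
  λ = 4: with am = 5 and gm = 3, the partition is not yet determined (e.g. several partitions of 5 into 3 parts exist). Let N = A − (4)·I. Computing rank(N^1) = 2, rank(N^2) = 1, rank(N^3) = 0; the number of blocks of size ≥ j is rank(N^{j−1}) − rank(N^j), giving [3, 1, 1]. So we have 1 block(s) of size 3, 2 block(s) of size 1 → block sizes [3, 1, 1]

Assembling the blocks gives a Jordan form
J =
  [4, 1, 0, 0, 0]
  [0, 4, 1, 0, 0]
  [0, 0, 4, 0, 0]
  [0, 0, 0, 4, 0]
  [0, 0, 0, 0, 4]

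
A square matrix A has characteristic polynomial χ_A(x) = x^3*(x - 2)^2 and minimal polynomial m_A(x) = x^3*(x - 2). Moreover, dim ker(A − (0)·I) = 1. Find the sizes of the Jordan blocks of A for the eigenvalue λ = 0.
Block sizes for λ = 0: [3]

Step 1 — from the characteristic polynomial, algebraic multiplicity of λ = 0 is 3. From dim ker(A − (0)·I) = 1, there are exactly 1 Jordan blocks for λ = 0.
Step 2 — from the minimal polynomial, the factor (x − 0)^3 tells us the largest block for λ = 0 has size 3.
Step 3 — with total size 3, 1 blocks, and largest block 3, the block sizes (in nonincreasing order) are [3].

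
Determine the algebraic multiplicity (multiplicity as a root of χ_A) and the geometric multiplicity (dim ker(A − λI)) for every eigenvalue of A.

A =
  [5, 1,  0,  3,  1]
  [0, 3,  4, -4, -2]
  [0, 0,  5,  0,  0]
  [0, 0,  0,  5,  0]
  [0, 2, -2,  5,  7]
λ = 5: alg = 5, geom = 3

Step 1 — factor the characteristic polynomial to read off the algebraic multiplicities:
  χ_A(x) = (x - 5)^5

Step 2 — compute geometric multiplicities via the rank-nullity identity g(λ) = n − rank(A − λI):
  rank(A − (5)·I) = 2, so dim ker(A − (5)·I) = n − 2 = 3

Summary:
  λ = 5: algebraic multiplicity = 5, geometric multiplicity = 3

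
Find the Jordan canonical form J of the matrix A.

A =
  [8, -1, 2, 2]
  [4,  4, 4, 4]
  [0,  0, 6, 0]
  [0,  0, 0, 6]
J_2(6) ⊕ J_1(6) ⊕ J_1(6)

The characteristic polynomial is
  det(x·I − A) = x^4 - 24*x^3 + 216*x^2 - 864*x + 1296 = (x - 6)^4

Eigenvalues and multiplicities (the geometric multiplicity of λ is n − rank(A − λI), which equals the number of Jordan blocks for λ):
  λ = 6: algebraic multiplicity = 4, geometric multiplicity = 3

Determining the block sizes for each eigenvalue:
  λ = 6: 3 blocks summing to 4 forces exactly one block of size 2 and the rest size 1 → block sizes [2, 1, 1]

Assembling the blocks gives a Jordan form
J =
  [6, 1, 0, 0]
  [0, 6, 0, 0]
  [0, 0, 6, 0]
  [0, 0, 0, 6]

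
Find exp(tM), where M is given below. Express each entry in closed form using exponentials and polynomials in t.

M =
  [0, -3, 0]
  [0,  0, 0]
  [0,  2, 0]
e^{tM} =
  [1, -3*t, 0]
  [0, 1, 0]
  [0, 2*t, 1]

Strategy: write M = P · J · P⁻¹ where J is a Jordan canonical form, so e^{tM} = P · e^{tJ} · P⁻¹, and e^{tJ} can be computed block-by-block.

M has Jordan form
J =
  [0, 1, 0]
  [0, 0, 0]
  [0, 0, 0]
(up to reordering of blocks).

Per-block formulas:
  For a 2×2 Jordan block J_2(0): exp(t · J_2(0)) = e^(0t)·(I + t·N), where N is the 2×2 nilpotent shift.
  For a 1×1 block at λ = 0: exp(t · [0]) = [e^(0t)].

After assembling e^{tJ} and conjugating by P, we get:

e^{tM} =
  [1, -3*t, 0]
  [0, 1, 0]
  [0, 2*t, 1]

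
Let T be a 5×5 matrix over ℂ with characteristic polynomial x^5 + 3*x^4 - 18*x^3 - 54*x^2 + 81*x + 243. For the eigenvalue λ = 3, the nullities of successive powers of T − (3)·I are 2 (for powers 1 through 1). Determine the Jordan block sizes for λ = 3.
Block sizes for λ = 3: [1, 1]

From the dimensions of kernels of powers, the number of Jordan blocks of size at least j is d_j − d_{j−1} where d_j = dim ker(N^j) (with d_0 = 0). Computing the differences gives [2].
The number of blocks of size exactly k is (#blocks of size ≥ k) − (#blocks of size ≥ k + 1), so the partition is: 2 block(s) of size 1.
In nonincreasing order the block sizes are [1, 1].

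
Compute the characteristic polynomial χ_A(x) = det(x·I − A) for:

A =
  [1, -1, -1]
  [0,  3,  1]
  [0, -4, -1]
x^3 - 3*x^2 + 3*x - 1

Expanding det(x·I − A) (e.g. by cofactor expansion or by noting that A is similar to its Jordan form J, which has the same characteristic polynomial as A) gives
  χ_A(x) = x^3 - 3*x^2 + 3*x - 1
which factors as (x - 1)^3. The eigenvalues (with algebraic multiplicities) are λ = 1 with multiplicity 3.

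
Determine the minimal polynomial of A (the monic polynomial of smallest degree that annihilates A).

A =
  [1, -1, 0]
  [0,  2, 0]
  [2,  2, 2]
x^2 - 3*x + 2

The characteristic polynomial is χ_A(x) = (x - 2)^2*(x - 1), so the eigenvalues are known. The minimal polynomial is
  m_A(x) = Π_λ (x − λ)^{k_λ}
where k_λ is the size of the *largest* Jordan block for λ (equivalently, the smallest k with (A − λI)^k v = 0 for every generalised eigenvector v of λ).

  λ = 1: largest Jordan block has size 1, contributing (x − 1)
  λ = 2: largest Jordan block has size 1, contributing (x − 2)

So m_A(x) = (x - 2)*(x - 1) = x^2 - 3*x + 2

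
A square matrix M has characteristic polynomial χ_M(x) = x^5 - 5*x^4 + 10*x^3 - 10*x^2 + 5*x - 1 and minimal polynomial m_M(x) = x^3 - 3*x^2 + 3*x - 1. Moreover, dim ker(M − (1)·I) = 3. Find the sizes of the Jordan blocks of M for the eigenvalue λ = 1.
Block sizes for λ = 1: [3, 1, 1]

Step 1 — from the characteristic polynomial, algebraic multiplicity of λ = 1 is 5. From dim ker(M − (1)·I) = 3, there are exactly 3 Jordan blocks for λ = 1.
Step 2 — from the minimal polynomial, the factor (x − 1)^3 tells us the largest block for λ = 1 has size 3.
Step 3 — with total size 5, 3 blocks, and largest block 3, the block sizes (in nonincreasing order) are [3, 1, 1].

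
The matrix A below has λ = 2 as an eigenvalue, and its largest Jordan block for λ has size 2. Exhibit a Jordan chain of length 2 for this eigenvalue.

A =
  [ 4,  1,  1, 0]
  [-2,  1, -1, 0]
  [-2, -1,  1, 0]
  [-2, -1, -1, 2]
A Jordan chain for λ = 2 of length 2:
v_1 = (2, -2, -2, -2)ᵀ
v_2 = (1, 0, 0, 0)ᵀ

Let N = A − (2)·I. We want v_2 with N^2 v_2 = 0 but N^1 v_2 ≠ 0; then v_{j-1} := N · v_j for j = 2, …, 2.

Pick v_2 = (1, 0, 0, 0)ᵀ.
Then v_1 = N · v_2 = (2, -2, -2, -2)ᵀ.

Sanity check: (A − (2)·I) v_1 = (0, 0, 0, 0)ᵀ = 0. ✓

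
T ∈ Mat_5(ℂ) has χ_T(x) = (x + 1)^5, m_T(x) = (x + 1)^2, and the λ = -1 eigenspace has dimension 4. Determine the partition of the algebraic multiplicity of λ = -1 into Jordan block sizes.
Block sizes for λ = -1: [2, 1, 1, 1]

Step 1 — from the characteristic polynomial, algebraic multiplicity of λ = -1 is 5. From dim ker(T − (-1)·I) = 4, there are exactly 4 Jordan blocks for λ = -1.
Step 2 — from the minimal polynomial, the factor (x + 1)^2 tells us the largest block for λ = -1 has size 2.
Step 3 — with total size 5, 4 blocks, and largest block 2, the block sizes (in nonincreasing order) are [2, 1, 1, 1].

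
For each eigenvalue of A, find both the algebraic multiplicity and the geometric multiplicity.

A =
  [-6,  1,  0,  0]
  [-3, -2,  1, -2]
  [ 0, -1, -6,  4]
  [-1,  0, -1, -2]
λ = -4: alg = 4, geom = 2

Step 1 — factor the characteristic polynomial to read off the algebraic multiplicities:
  χ_A(x) = (x + 4)^4

Step 2 — compute geometric multiplicities via the rank-nullity identity g(λ) = n − rank(A − λI):
  rank(A − (-4)·I) = 2, so dim ker(A − (-4)·I) = n − 2 = 2

Summary:
  λ = -4: algebraic multiplicity = 4, geometric multiplicity = 2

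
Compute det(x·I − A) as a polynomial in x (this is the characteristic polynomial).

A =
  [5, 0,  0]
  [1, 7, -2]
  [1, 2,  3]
x^3 - 15*x^2 + 75*x - 125

Expanding det(x·I − A) (e.g. by cofactor expansion or by noting that A is similar to its Jordan form J, which has the same characteristic polynomial as A) gives
  χ_A(x) = x^3 - 15*x^2 + 75*x - 125
which factors as (x - 5)^3. The eigenvalues (with algebraic multiplicities) are λ = 5 with multiplicity 3.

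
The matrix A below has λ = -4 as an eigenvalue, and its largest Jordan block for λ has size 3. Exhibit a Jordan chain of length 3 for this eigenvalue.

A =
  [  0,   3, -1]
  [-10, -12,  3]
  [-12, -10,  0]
A Jordan chain for λ = -4 of length 3:
v_1 = (-2, 4, 4)ᵀ
v_2 = (4, -10, -12)ᵀ
v_3 = (1, 0, 0)ᵀ

Let N = A − (-4)·I. We want v_3 with N^3 v_3 = 0 but N^2 v_3 ≠ 0; then v_{j-1} := N · v_j for j = 3, …, 2.

Pick v_3 = (1, 0, 0)ᵀ.
Then v_2 = N · v_3 = (4, -10, -12)ᵀ.
Then v_1 = N · v_2 = (-2, 4, 4)ᵀ.

Sanity check: (A − (-4)·I) v_1 = (0, 0, 0)ᵀ = 0. ✓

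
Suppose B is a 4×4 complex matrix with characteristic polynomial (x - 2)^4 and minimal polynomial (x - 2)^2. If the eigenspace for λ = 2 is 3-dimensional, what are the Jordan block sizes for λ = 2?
Block sizes for λ = 2: [2, 1, 1]

Step 1 — from the characteristic polynomial, algebraic multiplicity of λ = 2 is 4. From dim ker(B − (2)·I) = 3, there are exactly 3 Jordan blocks for λ = 2.
Step 2 — from the minimal polynomial, the factor (x − 2)^2 tells us the largest block for λ = 2 has size 2.
Step 3 — with total size 4, 3 blocks, and largest block 2, the block sizes (in nonincreasing order) are [2, 1, 1].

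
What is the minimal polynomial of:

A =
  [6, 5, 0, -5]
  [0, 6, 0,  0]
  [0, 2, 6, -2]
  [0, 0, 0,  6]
x^2 - 12*x + 36

The characteristic polynomial is χ_A(x) = (x - 6)^4, so the eigenvalues are known. The minimal polynomial is
  m_A(x) = Π_λ (x − λ)^{k_λ}
where k_λ is the size of the *largest* Jordan block for λ (equivalently, the smallest k with (A − λI)^k v = 0 for every generalised eigenvector v of λ).

  λ = 6: largest Jordan block has size 2, contributing (x − 6)^2

So m_A(x) = (x - 6)^2 = x^2 - 12*x + 36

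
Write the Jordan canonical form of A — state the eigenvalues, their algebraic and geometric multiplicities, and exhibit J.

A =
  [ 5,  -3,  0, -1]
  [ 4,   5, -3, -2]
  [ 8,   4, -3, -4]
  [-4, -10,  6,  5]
J_3(3) ⊕ J_1(3)

The characteristic polynomial is
  det(x·I − A) = x^4 - 12*x^3 + 54*x^2 - 108*x + 81 = (x - 3)^4

Eigenvalues and multiplicities (the geometric multiplicity of λ is n − rank(A − λI), which equals the number of Jordan blocks for λ):
  λ = 3: algebraic multiplicity = 4, geometric multiplicity = 2

Determining the block sizes for each eigenvalue:
  λ = 3: with am = 4 and gm = 2, the partition is not yet determined (e.g. several partitions of 4 into 2 parts exist). Let N = A − (3)·I. Computing rank(N^1) = 2, rank(N^2) = 1, rank(N^3) = 0; the number of blocks of size ≥ j is rank(N^{j−1}) − rank(N^j), giving [2, 1, 1]. So we have 1 block(s) of size 3, 1 block(s) of size 1 → block sizes [3, 1]

Assembling the blocks gives a Jordan form
J =
  [3, 1, 0, 0]
  [0, 3, 1, 0]
  [0, 0, 3, 0]
  [0, 0, 0, 3]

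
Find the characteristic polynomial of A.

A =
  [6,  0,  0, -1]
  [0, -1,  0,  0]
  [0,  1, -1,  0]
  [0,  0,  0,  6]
x^4 - 10*x^3 + 13*x^2 + 60*x + 36

Expanding det(x·I − A) (e.g. by cofactor expansion or by noting that A is similar to its Jordan form J, which has the same characteristic polynomial as A) gives
  χ_A(x) = x^4 - 10*x^3 + 13*x^2 + 60*x + 36
which factors as (x - 6)^2*(x + 1)^2. The eigenvalues (with algebraic multiplicities) are λ = -1 with multiplicity 2, λ = 6 with multiplicity 2.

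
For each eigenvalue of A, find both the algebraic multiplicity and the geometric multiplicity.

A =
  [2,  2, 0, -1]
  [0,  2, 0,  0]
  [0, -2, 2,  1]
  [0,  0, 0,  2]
λ = 2: alg = 4, geom = 3

Step 1 — factor the characteristic polynomial to read off the algebraic multiplicities:
  χ_A(x) = (x - 2)^4

Step 2 — compute geometric multiplicities via the rank-nullity identity g(λ) = n − rank(A − λI):
  rank(A − (2)·I) = 1, so dim ker(A − (2)·I) = n − 1 = 3

Summary:
  λ = 2: algebraic multiplicity = 4, geometric multiplicity = 3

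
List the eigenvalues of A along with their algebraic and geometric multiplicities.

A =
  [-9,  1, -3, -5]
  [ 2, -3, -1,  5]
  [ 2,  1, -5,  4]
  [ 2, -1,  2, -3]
λ = -5: alg = 4, geom = 2

Step 1 — factor the characteristic polynomial to read off the algebraic multiplicities:
  χ_A(x) = (x + 5)^4

Step 2 — compute geometric multiplicities via the rank-nullity identity g(λ) = n − rank(A − λI):
  rank(A − (-5)·I) = 2, so dim ker(A − (-5)·I) = n − 2 = 2

Summary:
  λ = -5: algebraic multiplicity = 4, geometric multiplicity = 2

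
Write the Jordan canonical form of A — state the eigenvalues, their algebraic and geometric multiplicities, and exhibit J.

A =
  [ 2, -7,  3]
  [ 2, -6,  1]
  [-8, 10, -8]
J_3(-4)

The characteristic polynomial is
  det(x·I − A) = x^3 + 12*x^2 + 48*x + 64 = (x + 4)^3

Eigenvalues and multiplicities (the geometric multiplicity of λ is n − rank(A − λI), which equals the number of Jordan blocks for λ):
  λ = -4: algebraic multiplicity = 3, geometric multiplicity = 1

Determining the block sizes for each eigenvalue:
  λ = -4: one block (gm = 1), so the single block has size am = 3 → block sizes [3]

Assembling the blocks gives a Jordan form
J =
  [-4,  1,  0]
  [ 0, -4,  1]
  [ 0,  0, -4]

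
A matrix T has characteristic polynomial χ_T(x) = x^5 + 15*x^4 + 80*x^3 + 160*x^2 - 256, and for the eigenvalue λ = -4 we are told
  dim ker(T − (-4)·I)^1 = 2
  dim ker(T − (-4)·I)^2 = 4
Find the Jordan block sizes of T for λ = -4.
Block sizes for λ = -4: [2, 2]

From the dimensions of kernels of powers, the number of Jordan blocks of size at least j is d_j − d_{j−1} where d_j = dim ker(N^j) (with d_0 = 0). Computing the differences gives [2, 2].
The number of blocks of size exactly k is (#blocks of size ≥ k) − (#blocks of size ≥ k + 1), so the partition is: 2 block(s) of size 2.
In nonincreasing order the block sizes are [2, 2].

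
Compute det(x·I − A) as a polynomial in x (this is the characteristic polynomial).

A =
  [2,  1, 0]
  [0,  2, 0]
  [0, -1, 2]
x^3 - 6*x^2 + 12*x - 8

Expanding det(x·I − A) (e.g. by cofactor expansion or by noting that A is similar to its Jordan form J, which has the same characteristic polynomial as A) gives
  χ_A(x) = x^3 - 6*x^2 + 12*x - 8
which factors as (x - 2)^3. The eigenvalues (with algebraic multiplicities) are λ = 2 with multiplicity 3.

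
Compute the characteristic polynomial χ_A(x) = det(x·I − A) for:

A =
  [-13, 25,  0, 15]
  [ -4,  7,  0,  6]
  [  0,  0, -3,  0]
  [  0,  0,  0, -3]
x^4 + 12*x^3 + 54*x^2 + 108*x + 81

Expanding det(x·I − A) (e.g. by cofactor expansion or by noting that A is similar to its Jordan form J, which has the same characteristic polynomial as A) gives
  χ_A(x) = x^4 + 12*x^3 + 54*x^2 + 108*x + 81
which factors as (x + 3)^4. The eigenvalues (with algebraic multiplicities) are λ = -3 with multiplicity 4.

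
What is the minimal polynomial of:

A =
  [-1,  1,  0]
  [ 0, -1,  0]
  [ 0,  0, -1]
x^2 + 2*x + 1

The characteristic polynomial is χ_A(x) = (x + 1)^3, so the eigenvalues are known. The minimal polynomial is
  m_A(x) = Π_λ (x − λ)^{k_λ}
where k_λ is the size of the *largest* Jordan block for λ (equivalently, the smallest k with (A − λI)^k v = 0 for every generalised eigenvector v of λ).

  λ = -1: largest Jordan block has size 2, contributing (x + 1)^2

So m_A(x) = (x + 1)^2 = x^2 + 2*x + 1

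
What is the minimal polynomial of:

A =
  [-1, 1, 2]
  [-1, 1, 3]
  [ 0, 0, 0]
x^3

The characteristic polynomial is χ_A(x) = x^3, so the eigenvalues are known. The minimal polynomial is
  m_A(x) = Π_λ (x − λ)^{k_λ}
where k_λ is the size of the *largest* Jordan block for λ (equivalently, the smallest k with (A − λI)^k v = 0 for every generalised eigenvector v of λ).

  λ = 0: largest Jordan block has size 3, contributing (x − 0)^3

So m_A(x) = x^3 = x^3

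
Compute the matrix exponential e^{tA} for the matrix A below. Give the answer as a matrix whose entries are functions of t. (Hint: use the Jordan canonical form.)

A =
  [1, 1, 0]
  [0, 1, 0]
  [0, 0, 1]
e^{tA} =
  [exp(t), t*exp(t), 0]
  [0, exp(t), 0]
  [0, 0, exp(t)]

Strategy: write A = P · J · P⁻¹ where J is a Jordan canonical form, so e^{tA} = P · e^{tJ} · P⁻¹, and e^{tJ} can be computed block-by-block.

A has Jordan form
J =
  [1, 1, 0]
  [0, 1, 0]
  [0, 0, 1]
(up to reordering of blocks).

Per-block formulas:
  For a 1×1 block at λ = 1: exp(t · [1]) = [e^(1t)].
  For a 2×2 Jordan block J_2(1): exp(t · J_2(1)) = e^(1t)·(I + t·N), where N is the 2×2 nilpotent shift.

After assembling e^{tJ} and conjugating by P, we get:

e^{tA} =
  [exp(t), t*exp(t), 0]
  [0, exp(t), 0]
  [0, 0, exp(t)]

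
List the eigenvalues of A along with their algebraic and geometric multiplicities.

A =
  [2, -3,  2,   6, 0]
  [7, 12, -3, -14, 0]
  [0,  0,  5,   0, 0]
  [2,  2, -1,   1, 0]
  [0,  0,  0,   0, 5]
λ = 5: alg = 5, geom = 3

Step 1 — factor the characteristic polynomial to read off the algebraic multiplicities:
  χ_A(x) = (x - 5)^5

Step 2 — compute geometric multiplicities via the rank-nullity identity g(λ) = n − rank(A − λI):
  rank(A − (5)·I) = 2, so dim ker(A − (5)·I) = n − 2 = 3

Summary:
  λ = 5: algebraic multiplicity = 5, geometric multiplicity = 3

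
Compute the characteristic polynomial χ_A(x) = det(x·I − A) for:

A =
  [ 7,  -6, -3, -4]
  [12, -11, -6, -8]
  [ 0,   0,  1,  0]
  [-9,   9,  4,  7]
x^4 - 4*x^3 + 6*x^2 - 4*x + 1

Expanding det(x·I − A) (e.g. by cofactor expansion or by noting that A is similar to its Jordan form J, which has the same characteristic polynomial as A) gives
  χ_A(x) = x^4 - 4*x^3 + 6*x^2 - 4*x + 1
which factors as (x - 1)^4. The eigenvalues (with algebraic multiplicities) are λ = 1 with multiplicity 4.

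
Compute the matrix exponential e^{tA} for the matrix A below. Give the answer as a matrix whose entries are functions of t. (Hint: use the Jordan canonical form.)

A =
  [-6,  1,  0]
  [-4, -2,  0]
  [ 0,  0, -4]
e^{tA} =
  [-2*t*exp(-4*t) + exp(-4*t), t*exp(-4*t), 0]
  [-4*t*exp(-4*t), 2*t*exp(-4*t) + exp(-4*t), 0]
  [0, 0, exp(-4*t)]

Strategy: write A = P · J · P⁻¹ where J is a Jordan canonical form, so e^{tA} = P · e^{tJ} · P⁻¹, and e^{tJ} can be computed block-by-block.

A has Jordan form
J =
  [-4,  1,  0]
  [ 0, -4,  0]
  [ 0,  0, -4]
(up to reordering of blocks).

Per-block formulas:
  For a 2×2 Jordan block J_2(-4): exp(t · J_2(-4)) = e^(-4t)·(I + t·N), where N is the 2×2 nilpotent shift.
  For a 1×1 block at λ = -4: exp(t · [-4]) = [e^(-4t)].

After assembling e^{tJ} and conjugating by P, we get:

e^{tA} =
  [-2*t*exp(-4*t) + exp(-4*t), t*exp(-4*t), 0]
  [-4*t*exp(-4*t), 2*t*exp(-4*t) + exp(-4*t), 0]
  [0, 0, exp(-4*t)]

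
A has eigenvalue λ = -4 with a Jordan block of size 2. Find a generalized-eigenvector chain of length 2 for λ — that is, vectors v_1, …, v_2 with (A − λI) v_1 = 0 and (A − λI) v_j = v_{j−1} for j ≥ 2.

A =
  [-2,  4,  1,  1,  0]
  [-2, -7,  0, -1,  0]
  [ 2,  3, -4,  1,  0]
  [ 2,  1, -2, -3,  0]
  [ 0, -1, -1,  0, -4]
A Jordan chain for λ = -4 of length 2:
v_1 = (2, -2, 2, 2, 0)ᵀ
v_2 = (1, 0, 0, 0, 0)ᵀ

Let N = A − (-4)·I. We want v_2 with N^2 v_2 = 0 but N^1 v_2 ≠ 0; then v_{j-1} := N · v_j for j = 2, …, 2.

Pick v_2 = (1, 0, 0, 0, 0)ᵀ.
Then v_1 = N · v_2 = (2, -2, 2, 2, 0)ᵀ.

Sanity check: (A − (-4)·I) v_1 = (0, 0, 0, 0, 0)ᵀ = 0. ✓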